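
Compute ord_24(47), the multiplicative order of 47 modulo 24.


We want ord_24(47), the smallest k >= 1 with 47^k = 1 mod 24.
n = 24 = 2^3 * 3, phi(24) = 8; the order divides phi(n).
Divisors of 8: 1, 2, 4, 8
Repeated squaring mod 24: 47^1 = 23, 47^2 = 1, 47^4 = 1, 47^8 = 1
Test divisors in increasing order:
  k=1: 47^1 = 23 mod 24
  k=2: 47^2 = 1 mod 24  <- first divisor giving 1
Order = 2

2


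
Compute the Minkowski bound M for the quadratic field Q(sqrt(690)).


d = 690, d mod 4 = 2, so disc(K) = 4d = 2760; |disc(K)| = 2760
Real quadratic field, so n = 2, s = r2 = 0, r1 = 2
M = (n!/n^n) * (4/pi)^s * sqrt(|disc(K)|) = (2!/2^2) * (4/pi)^0 * sqrt(2760)
= 0.5 * 1.000000 * 52.535702
= 26.2679

26.2679


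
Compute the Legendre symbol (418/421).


p = 421 is prime, so compute (418/421) with the reciprocity algorithm (Jacobi-symbol steps: pull out 2s via (2/n), flip via reciprocity, reduce):
  pull out 2: (2/421) = -1  (since 421 mod 8 = 5)
  reciprocity: (209/421) -> +(421/209)
  reduce: (3/209)
  reciprocity: (3/209) -> +(209/3)
  reduce: (2/3)
  pull out 2: (2/3) = -1  (since 3 mod 8 = 3)
  (1/3) = 1
Product of signs = 1
(418/421) = 1

1


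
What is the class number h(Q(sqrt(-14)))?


K = Q(sqrt(-14)). d mod 4 = 2, so D = disc(K) = 4d = -56
h(K) equals the number of primitive reduced positive-definite forms (a, b, c) = a*x^2 + b*x*y + c*y^2 with b^2 - 4ac = D,
where reduced means |b| <= a <= c, with b >= 0 whenever |b| = a or a = c, and primitive means gcd(a, b, c) = 1.
Reduced forces 3a^2 <= |D| = 56, so 1 <= a <= 4; b must have the parity of D, and c = (b^2 - D)/(4a) must be an integer >= a.
Enumerate a = 1..4, b in [-a, a]:
  a=1: (1, 0, 14)  [1]
  a=2: (2, 0, 7)  [1]
  a=3: (3, -2, 5), (3, 2, 5)  [2]
  a=4: none
Total reduced forms: 1 + 1 + 2 = 4
h = 4

4


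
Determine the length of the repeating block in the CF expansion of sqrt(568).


Run the CF algorithm for sqrt(568).
a_0 = floor(sqrt(568)) = 23; set m_0=0, q_0=1.
Recurrence: m' = q*a - m,  q' = (d - m'^2)/q,  a' = floor((a_0 + m')/q').
  step 1: m=23, q=39, a=1
  step 2: m=16, q=8, a=4
  step 3: m=16, q=39, a=1
  step 4: m=23, q=1, a=46
a_4 = 2*a_0 = 46, so the period closes here.
sqrt(568) = [23; 1, 4, 1, 46]
Period length = 4

4


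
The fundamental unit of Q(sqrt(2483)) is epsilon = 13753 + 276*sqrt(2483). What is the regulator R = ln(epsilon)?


epsilon = 13753 + 276*sqrt(2483)
= 27506.0000
R = ln(27506.0000)
= 10.2222

10.2222


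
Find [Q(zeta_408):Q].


The degree equals Euler's totient phi(408).
408 = 2^3 * 3 * 17
phi(408) = 128

128


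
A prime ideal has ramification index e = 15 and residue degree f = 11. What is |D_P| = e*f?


|D_P| = e * f
= 15 * 11
= 165

165


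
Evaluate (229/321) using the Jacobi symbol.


Compute (229/321) via quadratic reciprocity:
  reciprocity: (229/321) -> +(321/229)
  reduce: (92/229)
  pull out 2: (2/229) = -1  (since 229 mod 8 = 5)
  pull out 2: (2/229) = -1  (since 229 mod 8 = 5)
  reciprocity: (23/229) -> +(229/23)
  reduce: (22/23)
  pull out 2: (2/23) = +1  (since 23 mod 8 = 7)
  reciprocity: (11/23) -> -(23/11)
  reduce: (1/11)
  (1/11) = 1
Product of signs = -1

-1


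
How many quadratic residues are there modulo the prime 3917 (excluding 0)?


For prime p, the number of non-zero quadratic residues is (p-1)/2.
= (3917-1)/2
= 1958

1958


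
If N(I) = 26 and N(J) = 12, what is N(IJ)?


N(IJ) = N(I) * N(J)
= 26 * 12
= 312

312


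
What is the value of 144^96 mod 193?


p = 193 is prime and the exponent is (p-1)/2 = 96, so by Euler's criterion 144^96 = (144/193) = +1 or -1 mod 193.
Compute by square-and-multiply:
  96 = 64 + 32 (binary 1100000)
  Repeated squaring mod 193: 144^1 = 144, 144^2 = 85, 144^4 = 84, 144^8 = 108, 144^16 = 84, 144^32 = 108, 144^64 = 84
  144^96 = 144^64 * 144^32 = 84 * 108 mod 193
    84 * 108 = 9072 = 1 mod 193
  144^96 = 1 mod 193
Result 1: 144 is a quadratic residue mod 193.
144^96 mod 193 = 1

1


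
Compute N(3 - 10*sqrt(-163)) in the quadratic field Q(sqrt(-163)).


N(a + b*sqrt(d)) = a^2 - d*b^2
= (3)^2 - (-163)*(-10)^2
= 9 + 16300
= 16309

16309


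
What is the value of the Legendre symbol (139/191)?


p = 191 is prime, so compute (139/191) with the reciprocity algorithm (Jacobi-symbol steps: pull out 2s via (2/n), flip via reciprocity, reduce):
  reciprocity: (139/191) -> -(191/139)
  reduce: (52/139)
  pull out 2: (2/139) = -1  (since 139 mod 8 = 3)
  pull out 2: (2/139) = -1  (since 139 mod 8 = 3)
  reciprocity: (13/139) -> +(139/13)
  reduce: (9/13)
  reciprocity: (9/13) -> +(13/9)
  reduce: (4/9)
  pull out 2: (2/9) = +1  (since 9 mod 8 = 1)
  pull out 2: (2/9) = +1  (since 9 mod 8 = 1)
  (1/9) = 1
Product of signs = -1
(139/191) = -1

-1


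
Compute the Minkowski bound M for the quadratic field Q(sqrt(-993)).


d = -993, d mod 4 = 3, so disc(K) = 4d = -3972; |disc(K)| = 3972
Imaginary quadratic field, so n = 2, s = r2 = 1, r1 = 0
M = (n!/n^n) * (4/pi)^s * sqrt(|disc(K)|) = (2!/2^2) * (4/pi)^1 * sqrt(3972)
= 0.5 * 1.273240 * 63.023805
= 40.1222

40.1222


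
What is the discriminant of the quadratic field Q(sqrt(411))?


For K = Q(sqrt(d)) with d squarefree: disc(K) = d if d = 1 mod 4, and disc(K) = 4d if d = 2 or 3 mod 4.
Here d = 411, and d mod 4 = 3.
d = 3 mod 4, not 1 (O_K = Z[sqrt(d)]), so disc(K) = 4d = 4 * (411) = 1644

1644


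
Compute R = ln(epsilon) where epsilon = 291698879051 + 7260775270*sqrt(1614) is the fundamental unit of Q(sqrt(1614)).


epsilon = 291698879051 + 7260775270*sqrt(1614)
= 5.8340e+11
R = ln(5.8340e+11)
= 27.0921

27.0921


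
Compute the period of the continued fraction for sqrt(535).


Run the CF algorithm for sqrt(535).
a_0 = floor(sqrt(535)) = 23; set m_0=0, q_0=1.
Recurrence: m' = q*a - m,  q' = (d - m'^2)/q,  a' = floor((a_0 + m')/q').
  step 1: m=23, q=6, a=7
  step 2: m=19, q=29, a=1
  step 3: m=10, q=15, a=2
  step 4: m=20, q=9, a=4
  step 5: m=16, q=31, a=1
  step 6: m=15, q=10, a=3
  step 7: m=15, q=31, a=1
  step 8: m=16, q=9, a=4
  step 9: m=20, q=15, a=2
  step 10: m=10, q=29, a=1
  step 11: m=19, q=6, a=7
  step 12: m=23, q=1, a=46
a_12 = 2*a_0 = 46, so the period closes here.
sqrt(535) = [23; 7, 1, 2, 4, 1, 3, 1, 4, 2, 1, 7, 46]
Period length = 12

12


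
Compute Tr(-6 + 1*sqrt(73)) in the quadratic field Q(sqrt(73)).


Tr(a + b*sqrt(d)) = (a + b*sqrt(d)) + (a - b*sqrt(d)) = 2a
= 2 * (-6)
= -12

-12


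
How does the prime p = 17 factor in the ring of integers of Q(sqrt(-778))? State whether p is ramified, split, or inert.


K = Q(sqrt(-778)). Since d mod 4 = 2, disc(K) = -3112.
Check p | disc: -3112 mod 17 = 16.
p does not divide disc. Compute Legendre symbol (d/p):
4^((17-1)/2) mod 17 = 1
(d/p) = 1, so p splits: (p) = P*P' with e=1, f=1, g=2.
Therefore p is split.

split


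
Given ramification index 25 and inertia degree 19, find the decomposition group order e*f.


|D_P| = e * f
= 25 * 19
= 475

475


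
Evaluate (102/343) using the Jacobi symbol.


Compute (102/343) via quadratic reciprocity:
  pull out 2: (2/343) = +1  (since 343 mod 8 = 7)
  reciprocity: (51/343) -> -(343/51)
  reduce: (37/51)
  reciprocity: (37/51) -> +(51/37)
  reduce: (14/37)
  pull out 2: (2/37) = -1  (since 37 mod 8 = 5)
  reciprocity: (7/37) -> +(37/7)
  reduce: (2/7)
  pull out 2: (2/7) = +1  (since 7 mod 8 = 7)
  (1/7) = 1
Product of signs = 1

1


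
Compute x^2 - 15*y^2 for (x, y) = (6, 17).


x^2 - d*y^2
= 6^2 - 15*17^2
= 36 - 4335
= -4299

-4299


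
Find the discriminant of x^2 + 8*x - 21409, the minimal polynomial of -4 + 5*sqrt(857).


The element -4 + 5*sqrt(857) has minimal polynomial:
x^2 + 8*x - 21409
Discriminant = (8)^2 - 4*(-21409)
= 64 + 85636
= 85700

85700


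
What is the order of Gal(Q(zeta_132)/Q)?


|Gal(Q(zeta_132)/Q)| = phi(132)
= 40

40


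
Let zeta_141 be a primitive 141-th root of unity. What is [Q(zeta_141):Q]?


The degree equals Euler's totient phi(141).
141 = 3 * 47
phi(141) = 92

92


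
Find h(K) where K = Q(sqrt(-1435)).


K = Q(sqrt(-1435)). d mod 4 = 1, so D = disc(K) = d = -1435
h(K) equals the number of primitive reduced positive-definite forms (a, b, c) = a*x^2 + b*x*y + c*y^2 with b^2 - 4ac = D,
where reduced means |b| <= a <= c, with b >= 0 whenever |b| = a or a = c, and primitive means gcd(a, b, c) = 1.
Reduced forces 3a^2 <= |D| = 1435, so 1 <= a <= 21; b must have the parity of D, and c = (b^2 - D)/(4a) must be an integer >= a.
Enumerate a = 1..21, b in [-a, a]:
  a=1: (1, 1, 359)  [1]
  a=2..4: none
  a=5: (5, 5, 73)  [1]
  a=6: none
  a=7: (7, 7, 53)  [1]
  a=8..18: none
  a=19: (19, 3, 19)  [1]
  a=20..21: none
Total reduced forms: 1 + 1 + 1 + 1 = 4
h = 4

4


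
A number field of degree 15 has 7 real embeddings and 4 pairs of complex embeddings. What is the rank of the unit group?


By Dirichlet's unit theorem:
rank = r1 + r2 - 1
= 7 + 4 - 1
= 10

10


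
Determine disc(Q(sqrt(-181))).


For K = Q(sqrt(d)) with d squarefree: disc(K) = d if d = 1 mod 4, and disc(K) = 4d if d = 2 or 3 mod 4.
Here d = -181, and d mod 4 = 3.
d = 3 mod 4, not 1 (O_K = Z[sqrt(d)]), so disc(K) = 4d = 4 * (-181) = -724

-724


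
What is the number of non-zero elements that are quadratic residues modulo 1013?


For prime p, the number of non-zero quadratic residues is (p-1)/2.
= (1013-1)/2
= 506

506


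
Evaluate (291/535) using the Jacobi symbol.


Compute (291/535) via quadratic reciprocity:
  reciprocity: (291/535) -> -(535/291)
  reduce: (244/291)
  pull out 2: (2/291) = -1  (since 291 mod 8 = 3)
  pull out 2: (2/291) = -1  (since 291 mod 8 = 3)
  reciprocity: (61/291) -> +(291/61)
  reduce: (47/61)
  reciprocity: (47/61) -> +(61/47)
  reduce: (14/47)
  pull out 2: (2/47) = +1  (since 47 mod 8 = 7)
  reciprocity: (7/47) -> -(47/7)
  reduce: (5/7)
  reciprocity: (5/7) -> +(7/5)
  reduce: (2/5)
  pull out 2: (2/5) = -1  (since 5 mod 8 = 5)
  (1/5) = 1
Product of signs = -1

-1


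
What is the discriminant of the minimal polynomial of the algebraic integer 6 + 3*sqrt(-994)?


The element 6 + 3*sqrt(-994) has minimal polynomial:
x^2 - 12*x + 8982
Discriminant = (-12)^2 - 4*(8982)
= 144 - 35928
= -35784

-35784


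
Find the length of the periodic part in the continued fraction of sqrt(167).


Run the CF algorithm for sqrt(167).
a_0 = floor(sqrt(167)) = 12; set m_0=0, q_0=1.
Recurrence: m' = q*a - m,  q' = (d - m'^2)/q,  a' = floor((a_0 + m')/q').
  step 1: m=12, q=23, a=1
  step 2: m=11, q=2, a=11
  step 3: m=11, q=23, a=1
  step 4: m=12, q=1, a=24
a_4 = 2*a_0 = 24, so the period closes here.
sqrt(167) = [12; 1, 11, 1, 24]
Period length = 4

4


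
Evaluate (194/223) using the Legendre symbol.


p = 223 is prime, so compute (194/223) with the reciprocity algorithm (Jacobi-symbol steps: pull out 2s via (2/n), flip via reciprocity, reduce):
  pull out 2: (2/223) = +1  (since 223 mod 8 = 7)
  reciprocity: (97/223) -> +(223/97)
  reduce: (29/97)
  reciprocity: (29/97) -> +(97/29)
  reduce: (10/29)
  pull out 2: (2/29) = -1  (since 29 mod 8 = 5)
  reciprocity: (5/29) -> +(29/5)
  reduce: (4/5)
  pull out 2: (2/5) = -1  (since 5 mod 8 = 5)
  pull out 2: (2/5) = -1  (since 5 mod 8 = 5)
  (1/5) = 1
Product of signs = -1
(194/223) = -1

-1


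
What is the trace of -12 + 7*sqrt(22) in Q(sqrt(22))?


Tr(a + b*sqrt(d)) = (a + b*sqrt(d)) + (a - b*sqrt(d)) = 2a
= 2 * (-12)
= -24

-24


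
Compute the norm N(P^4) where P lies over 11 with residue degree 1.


N(P^a) = p^(a*f)
= 11^(4*1)
= 11^4
= 14641

14641


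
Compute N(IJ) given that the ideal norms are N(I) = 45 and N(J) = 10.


N(IJ) = N(I) * N(J)
= 45 * 10
= 450

450


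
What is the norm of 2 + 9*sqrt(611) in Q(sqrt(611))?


N(a + b*sqrt(d)) = a^2 - d*b^2
= (2)^2 - (611)*(9)^2
= 4 - 49491
= -49487

-49487


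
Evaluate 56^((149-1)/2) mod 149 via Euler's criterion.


p = 149 is prime and the exponent is (p-1)/2 = 74, so by Euler's criterion 56^74 = (56/149) = +1 or -1 mod 149.
Compute by square-and-multiply:
  74 = 64 + 8 + 2 (binary 1001010)
  Repeated squaring mod 149: 56^1 = 56, 56^2 = 7, 56^4 = 49, 56^8 = 17, 56^16 = 140, 56^32 = 81, 56^64 = 5
  56^74 = 56^64 * 56^8 * 56^2 = 5 * 17 * 7 mod 149
    5 * 17 = 85 = 85 mod 149
    85 * 7 = 595 = 148 mod 149
  56^74 = 148 mod 149
Result 148 = p - 1 = -1 mod 149: 56 is a quadratic non-residue mod 149. As a residue in [0, p-1] the value is 148.
56^74 mod 149 = 148

148


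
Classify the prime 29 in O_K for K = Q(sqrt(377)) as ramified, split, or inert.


K = Q(sqrt(377)). Since d mod 4 = 1, disc(K) = 377.
Check p | disc: 377 mod 29 = 0.
p divides disc, so p ramifies: (p) = P^2 with e=2, f=1, g=1.
Therefore p is ramified.

ramified


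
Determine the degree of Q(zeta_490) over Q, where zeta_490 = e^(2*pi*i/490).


The degree equals Euler's totient phi(490).
490 = 2 * 5 * 7^2
phi(490) = 168

168


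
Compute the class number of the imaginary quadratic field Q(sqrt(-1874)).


K = Q(sqrt(-1874)). d mod 4 = 2, so D = disc(K) = 4d = -7496
h(K) equals the number of primitive reduced positive-definite forms (a, b, c) = a*x^2 + b*x*y + c*y^2 with b^2 - 4ac = D,
where reduced means |b| <= a <= c, with b >= 0 whenever |b| = a or a = c, and primitive means gcd(a, b, c) = 1.
Reduced forces 3a^2 <= |D| = 7496, so 1 <= a <= 49; b must have the parity of D, and c = (b^2 - D)/(4a) must be an integer >= a.
Enumerate a = 1..49, b in [-a, a]:
  a=1: (1, 0, 1874)  [1]
  a=2: (2, 0, 937)  [1]
  a=3: (3, -2, 625), (3, 2, 625)  [2]
  a=4: none
  a=5: (5, -2, 375), (5, 2, 375)  [2]
  a=6: (6, -4, 313), (6, 4, 313)  [2]
  a=7: (7, -6, 269), (7, 6, 269)  [2]
  a=8: none
  a=9: (9, -8, 210), (9, 8, 210)  [2]
  a=10: (10, -8, 189), (10, 8, 189)  [2]
  a=11..13: none
  a=14: (14, -8, 135), (14, 8, 135)  [2]
  a=15: (15, -8, 126), (15, -2, 125), (15, 2, 125), (15, 8, 126)  [4]
  a=16: none
  a=17: (17, -16, 114), (17, 16, 114)  [2]
  a=18: (18, -8, 105), (18, 8, 105)  [2]
  a=19: (19, -16, 102), (19, 16, 102)  [2]
  a=20: none
  a=21: (21, -20, 94), (21, -8, 90), (21, 8, 90), (21, 20, 94)  [4]
  a=22: none
  a=23: (23, -18, 85), (23, 18, 85)  [2]
  a=24: none
  a=25: (25, -2, 75), (25, 2, 75)  [2]
  a=26: none
  a=27: (27, -8, 70), (27, 8, 70)  [2]
  a=28..29: none
  a=30: (30, -28, 69), (30, -8, 63), (30, 8, 63), (30, 28, 69)  [4]
  a=31..33: none
  a=34: (34, -16, 57), (34, 16, 57)  [2]
  a=35: (35, -22, 57), (35, -8, 54), (35, 8, 54), (35, 22, 57)  [4]
  a=36..37: none
  a=38: (38, -16, 51), (38, 16, 51)  [2]
  a=39..41: none
  a=42: (42, -20, 47), (42, -8, 45), (42, 8, 45), (42, 20, 47)  [4]
  a=43..44: none
  a=45: (45, -28, 46), (45, 28, 46)  [2]
  a=46..48: none
  a=49: (49, -48, 50), (49, 48, 50)  [2]
Total reduced forms: 1 + 1 + 2 + 2 + 2 + 2 + 2 + 2 + 2 + 4 + 2 + 2 + 2 + 4 + 2 + 2 + 2 + 4 + 2 + 4 + 2 + 4 + 2 + 2 = 56
h = 56

56


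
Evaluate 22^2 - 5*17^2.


x^2 - d*y^2
= 22^2 - 5*17^2
= 484 - 1445
= -961

-961


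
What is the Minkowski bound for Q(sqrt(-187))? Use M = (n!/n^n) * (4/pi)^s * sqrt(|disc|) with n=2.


d = -187, d mod 4 = 1, so disc(K) = d = -187; |disc(K)| = 187
Imaginary quadratic field, so n = 2, s = r2 = 1, r1 = 0
M = (n!/n^n) * (4/pi)^s * sqrt(|disc(K)|) = (2!/2^2) * (4/pi)^1 * sqrt(187)
= 0.5 * 1.273240 * 13.674794
= 8.7056

8.7056


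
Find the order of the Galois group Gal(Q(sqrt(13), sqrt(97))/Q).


The 2 square roots of distinct primes are multiplicatively independent over Q,
so [K:Q] = 2^2 and Gal(K/Q) is isomorphic to (Z/2Z)^2.
|Gal| = 2^2 = 4

4


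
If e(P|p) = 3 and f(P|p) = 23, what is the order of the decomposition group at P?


|D_P| = e * f
= 3 * 23
= 69

69


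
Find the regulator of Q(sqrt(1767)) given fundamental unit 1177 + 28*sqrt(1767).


epsilon = 1177 + 28*sqrt(1767)
= 2353.9996
R = ln(2353.9996)
= 7.7639

7.7639


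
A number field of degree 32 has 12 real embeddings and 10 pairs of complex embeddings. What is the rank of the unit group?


By Dirichlet's unit theorem:
rank = r1 + r2 - 1
= 12 + 10 - 1
= 21

21


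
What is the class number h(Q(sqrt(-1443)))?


K = Q(sqrt(-1443)). d mod 4 = 1, so D = disc(K) = d = -1443
h(K) equals the number of primitive reduced positive-definite forms (a, b, c) = a*x^2 + b*x*y + c*y^2 with b^2 - 4ac = D,
where reduced means |b| <= a <= c, with b >= 0 whenever |b| = a or a = c, and primitive means gcd(a, b, c) = 1.
Reduced forces 3a^2 <= |D| = 1443, so 1 <= a <= 21; b must have the parity of D, and c = (b^2 - D)/(4a) must be an integer >= a.
Enumerate a = 1..21, b in [-a, a]:
  a=1: (1, 1, 361)  [1]
  a=2: none
  a=3: (3, 3, 121)  [1]
  a=4..10: none
  a=11: (11, -3, 33), (11, 3, 33)  [2]
  a=12: none
  a=13: (13, 13, 31)  [1]
  a=14..16: none
  a=17: (17, -11, 23), (17, 11, 23)  [2]
  a=18: none
  a=19: (19, 1, 19)  [1]
  a=20..21: none
Total reduced forms: 1 + 1 + 2 + 1 + 2 + 1 = 8
h = 8

8


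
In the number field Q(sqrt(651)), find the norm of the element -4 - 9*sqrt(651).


N(a + b*sqrt(d)) = a^2 - d*b^2
= (-4)^2 - (651)*(-9)^2
= 16 - 52731
= -52715

-52715


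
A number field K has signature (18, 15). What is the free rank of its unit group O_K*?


By Dirichlet's unit theorem:
rank = r1 + r2 - 1
= 18 + 15 - 1
= 32

32


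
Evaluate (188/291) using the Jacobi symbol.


Compute (188/291) via quadratic reciprocity:
  pull out 2: (2/291) = -1  (since 291 mod 8 = 3)
  pull out 2: (2/291) = -1  (since 291 mod 8 = 3)
  reciprocity: (47/291) -> -(291/47)
  reduce: (9/47)
  reciprocity: (9/47) -> +(47/9)
  reduce: (2/9)
  pull out 2: (2/9) = +1  (since 9 mod 8 = 1)
  (1/9) = 1
Product of signs = -1

-1


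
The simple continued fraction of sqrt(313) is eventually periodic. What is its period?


Run the CF algorithm for sqrt(313).
a_0 = floor(sqrt(313)) = 17; set m_0=0, q_0=1.
Recurrence: m' = q*a - m,  q' = (d - m'^2)/q,  a' = floor((a_0 + m')/q').
  step 1: m=17, q=24, a=1
  step 2: m=7, q=11, a=2
  step 3: m=15, q=8, a=4
  step 4: m=17, q=3, a=11
  step 5: m=16, q=19, a=1
  step 6: m=3, q=16, a=1
  step 7: m=13, q=9, a=3
  step 8: m=14, q=13, a=2
  step 9: m=12, q=13, a=2
  step 10: m=14, q=9, a=3
  step 11: m=13, q=16, a=1
  step 12: m=3, q=19, a=1
  step 13: m=16, q=3, a=11
  step 14: m=17, q=8, a=4
  step 15: m=15, q=11, a=2
  step 16: m=7, q=24, a=1
  step 17: m=17, q=1, a=34
a_17 = 2*a_0 = 34, so the period closes here.
sqrt(313) = [17; 1, 2, 4, 11, 1, 1, 3, 2, 2, 3, 1, 1, 11, 4, 2, 1, 34]
Period length = 17

17


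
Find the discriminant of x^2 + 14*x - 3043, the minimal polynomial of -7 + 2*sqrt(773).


The element -7 + 2*sqrt(773) has minimal polynomial:
x^2 + 14*x - 3043
Discriminant = (14)^2 - 4*(-3043)
= 196 + 12172
= 12368

12368


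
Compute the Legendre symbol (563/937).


p = 937 is prime, so compute (563/937) with the reciprocity algorithm (Jacobi-symbol steps: pull out 2s via (2/n), flip via reciprocity, reduce):
  reciprocity: (563/937) -> +(937/563)
  reduce: (374/563)
  pull out 2: (2/563) = -1  (since 563 mod 8 = 3)
  reciprocity: (187/563) -> -(563/187)
  reduce: (2/187)
  pull out 2: (2/187) = -1  (since 187 mod 8 = 3)
  (1/187) = 1
Product of signs = -1
(563/937) = -1

-1


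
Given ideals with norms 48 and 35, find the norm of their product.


N(IJ) = N(I) * N(J)
= 48 * 35
= 1680

1680


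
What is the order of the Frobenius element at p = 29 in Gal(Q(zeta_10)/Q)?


The Frobenius at p in Gal(Q(zeta_n)/Q) = (Z/nZ)* is the class of p, so its order is ord_10(29), the smallest k >= 1 with 29^k = 1 mod 10.
n = 10 = 2 * 5, phi(10) = 4; the order divides phi(n).
Divisors of 4: 1, 2, 4
Repeated squaring mod 10: 29^1 = 9, 29^2 = 1, 29^4 = 1
Test divisors in increasing order:
  k=1: 29^1 = 9 mod 10
  k=2: 29^2 = 1 mod 10  <- first divisor giving 1
Order = 2

2


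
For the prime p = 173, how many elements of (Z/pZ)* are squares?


For prime p, the number of non-zero quadratic residues is (p-1)/2.
= (173-1)/2
= 86

86


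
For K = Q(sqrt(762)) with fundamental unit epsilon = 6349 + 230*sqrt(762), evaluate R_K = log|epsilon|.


epsilon = 6349 + 230*sqrt(762)
= 12697.9999
R = ln(12697.9999)
= 9.4492

9.4492


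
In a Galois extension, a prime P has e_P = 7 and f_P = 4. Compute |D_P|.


|D_P| = e * f
= 7 * 4
= 28

28


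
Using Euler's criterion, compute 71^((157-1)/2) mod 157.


p = 157 is prime and the exponent is (p-1)/2 = 78, so by Euler's criterion 71^78 = (71/157) = +1 or -1 mod 157.
Compute by square-and-multiply:
  78 = 64 + 8 + 4 + 2 (binary 1001110)
  Repeated squaring mod 157: 71^1 = 71, 71^2 = 17, 71^4 = 132, 71^8 = 154, 71^16 = 9, 71^32 = 81, 71^64 = 124
  71^78 = 71^64 * 71^8 * 71^4 * 71^2 = 124 * 154 * 132 * 17 mod 157
    124 * 154 = 19096 = 99 mod 157
    99 * 132 = 13068 = 37 mod 157
    37 * 17 = 629 = 1 mod 157
  71^78 = 1 mod 157
Result 1: 71 is a quadratic residue mod 157.
71^78 mod 157 = 1

1


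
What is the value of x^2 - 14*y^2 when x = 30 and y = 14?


x^2 - d*y^2
= 30^2 - 14*14^2
= 900 - 2744
= -1844

-1844


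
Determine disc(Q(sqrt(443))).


For K = Q(sqrt(d)) with d squarefree: disc(K) = d if d = 1 mod 4, and disc(K) = 4d if d = 2 or 3 mod 4.
Here d = 443, and d mod 4 = 3.
d = 3 mod 4, not 1 (O_K = Z[sqrt(d)]), so disc(K) = 4d = 4 * (443) = 1772

1772


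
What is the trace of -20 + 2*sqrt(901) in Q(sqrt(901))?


Tr(a + b*sqrt(d)) = (a + b*sqrt(d)) + (a - b*sqrt(d)) = 2a
= 2 * (-20)
= -40

-40


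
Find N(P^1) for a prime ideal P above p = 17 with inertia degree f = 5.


N(P^a) = p^(a*f)
= 17^(1*5)
= 17^5
= 1419857

1419857


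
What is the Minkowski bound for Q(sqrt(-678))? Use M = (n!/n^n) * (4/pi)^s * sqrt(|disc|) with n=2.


d = -678, d mod 4 = 2, so disc(K) = 4d = -2712; |disc(K)| = 2712
Imaginary quadratic field, so n = 2, s = r2 = 1, r1 = 0
M = (n!/n^n) * (4/pi)^s * sqrt(|disc(K)|) = (2!/2^2) * (4/pi)^1 * sqrt(2712)
= 0.5 * 1.273240 * 52.076866
= 33.1532

33.1532


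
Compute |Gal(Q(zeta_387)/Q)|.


|Gal(Q(zeta_387)/Q)| = phi(387)
= 252

252


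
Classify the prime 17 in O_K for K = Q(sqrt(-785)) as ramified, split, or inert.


K = Q(sqrt(-785)). Since d mod 4 = 3, disc(K) = -3140.
Check p | disc: -3140 mod 17 = 5.
p does not divide disc. Compute Legendre symbol (d/p):
14^((17-1)/2) mod 17 = -1
(d/p) = -1, so p is inert: (p) stays prime with e=1, f=2, g=1.
Therefore p is inert.

inert


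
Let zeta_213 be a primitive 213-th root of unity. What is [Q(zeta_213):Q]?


The degree equals Euler's totient phi(213).
213 = 3 * 71
phi(213) = 140

140


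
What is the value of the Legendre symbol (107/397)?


p = 397 is prime, so compute (107/397) with the reciprocity algorithm (Jacobi-symbol steps: pull out 2s via (2/n), flip via reciprocity, reduce):
  reciprocity: (107/397) -> +(397/107)
  reduce: (76/107)
  pull out 2: (2/107) = -1  (since 107 mod 8 = 3)
  pull out 2: (2/107) = -1  (since 107 mod 8 = 3)
  reciprocity: (19/107) -> -(107/19)
  reduce: (12/19)
  pull out 2: (2/19) = -1  (since 19 mod 8 = 3)
  pull out 2: (2/19) = -1  (since 19 mod 8 = 3)
  reciprocity: (3/19) -> -(19/3)
  reduce: (1/3)
  (1/3) = 1
Product of signs = 1
(107/397) = 1

1


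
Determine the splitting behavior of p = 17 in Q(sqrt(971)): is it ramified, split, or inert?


K = Q(sqrt(971)). Since d mod 4 = 3, disc(K) = 3884.
Check p | disc: 3884 mod 17 = 8.
p does not divide disc. Compute Legendre symbol (d/p):
2^((17-1)/2) mod 17 = 1
(d/p) = 1, so p splits: (p) = P*P' with e=1, f=1, g=2.
Therefore p is split.

split


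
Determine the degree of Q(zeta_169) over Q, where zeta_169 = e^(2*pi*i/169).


The degree equals Euler's totient phi(169).
169 = 13^2
phi(169) = 156

156


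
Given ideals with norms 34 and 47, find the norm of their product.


N(IJ) = N(I) * N(J)
= 34 * 47
= 1598

1598


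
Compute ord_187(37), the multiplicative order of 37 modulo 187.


We want ord_187(37), the smallest k >= 1 with 37^k = 1 mod 187.
n = 187 = 11 * 17, phi(187) = 160; the order divides phi(n).
Divisors of 160: 1, 2, 4, 5, 8, 10, 16, 20, 32, 40, 80, 160
Repeated squaring mod 187: 37^1 = 37, 37^2 = 60, 37^4 = 47, 37^8 = 152, 37^16 = 103, 37^32 = 137, 37^64 = 69, 37^128 = 86
Test divisors in increasing order:
  k=1: 37^1 = 37 mod 187
  k=2: 37^2 = 60 mod 187
  k=4: 37^4 = 47 mod 187
  k=5: 37^5 = 47 * 37 = 56 mod 187
  k=8: 37^8 = 152 mod 187
  k=10: 37^10 = 152 * 60 = 144 mod 187
  k=16: 37^16 = 103 mod 187
  k=20: 37^20 = 103 * 47 = 166 mod 187
  k=32: 37^32 = 137 mod 187
  k=40: 37^40 = 137 * 152 = 67 mod 187
  k=80: 37^80 = 69 * 103 = 1 mod 187  <- first divisor giving 1
Order = 80

80


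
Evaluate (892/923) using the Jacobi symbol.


Compute (892/923) via quadratic reciprocity:
  pull out 2: (2/923) = -1  (since 923 mod 8 = 3)
  pull out 2: (2/923) = -1  (since 923 mod 8 = 3)
  reciprocity: (223/923) -> -(923/223)
  reduce: (31/223)
  reciprocity: (31/223) -> -(223/31)
  reduce: (6/31)
  pull out 2: (2/31) = +1  (since 31 mod 8 = 7)
  reciprocity: (3/31) -> -(31/3)
  reduce: (1/3)
  (1/3) = 1
Product of signs = -1

-1


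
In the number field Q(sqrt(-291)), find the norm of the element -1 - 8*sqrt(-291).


N(a + b*sqrt(d)) = a^2 - d*b^2
= (-1)^2 - (-291)*(-8)^2
= 1 + 18624
= 18625

18625


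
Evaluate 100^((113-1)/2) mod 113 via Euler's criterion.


p = 113 is prime and the exponent is (p-1)/2 = 56, so by Euler's criterion 100^56 = (100/113) = +1 or -1 mod 113.
Compute by square-and-multiply:
  56 = 32 + 16 + 8 (binary 111000)
  Repeated squaring mod 113: 100^1 = 100, 100^2 = 56, 100^4 = 85, 100^8 = 106, 100^16 = 49, 100^32 = 28
  100^56 = 100^32 * 100^16 * 100^8 = 28 * 49 * 106 mod 113
    28 * 49 = 1372 = 16 mod 113
    16 * 106 = 1696 = 1 mod 113
  100^56 = 1 mod 113
Result 1: 100 is a quadratic residue mod 113.
100^56 mod 113 = 1

1


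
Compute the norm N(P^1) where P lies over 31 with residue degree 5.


N(P^a) = p^(a*f)
= 31^(1*5)
= 31^5
= 28629151

28629151


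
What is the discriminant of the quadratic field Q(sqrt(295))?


For K = Q(sqrt(d)) with d squarefree: disc(K) = d if d = 1 mod 4, and disc(K) = 4d if d = 2 or 3 mod 4.
Here d = 295, and d mod 4 = 3.
d = 3 mod 4, not 1 (O_K = Z[sqrt(d)]), so disc(K) = 4d = 4 * (295) = 1180

1180


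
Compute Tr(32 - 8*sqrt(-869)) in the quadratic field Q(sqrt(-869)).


Tr(a + b*sqrt(d)) = (a + b*sqrt(d)) + (a - b*sqrt(d)) = 2a
= 2 * (32)
= 64

64


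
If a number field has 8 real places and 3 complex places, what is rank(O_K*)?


By Dirichlet's unit theorem:
rank = r1 + r2 - 1
= 8 + 3 - 1
= 10

10


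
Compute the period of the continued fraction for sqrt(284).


Run the CF algorithm for sqrt(284).
a_0 = floor(sqrt(284)) = 16; set m_0=0, q_0=1.
Recurrence: m' = q*a - m,  q' = (d - m'^2)/q,  a' = floor((a_0 + m')/q').
  step 1: m=16, q=28, a=1
  step 2: m=12, q=5, a=5
  step 3: m=13, q=23, a=1
  step 4: m=10, q=8, a=3
  step 5: m=14, q=11, a=2
  step 6: m=8, q=20, a=1
  step 7: m=12, q=7, a=4
  step 8: m=16, q=4, a=8
  step 9: m=16, q=7, a=4
  step 10: m=12, q=20, a=1
  step 11: m=8, q=11, a=2
  step 12: m=14, q=8, a=3
  step 13: m=10, q=23, a=1
  step 14: m=13, q=5, a=5
  step 15: m=12, q=28, a=1
  step 16: m=16, q=1, a=32
a_16 = 2*a_0 = 32, so the period closes here.
sqrt(284) = [16; 1, 5, 1, 3, 2, 1, 4, 8, 4, 1, 2, 3, 1, 5, 1, 32]
Period length = 16

16


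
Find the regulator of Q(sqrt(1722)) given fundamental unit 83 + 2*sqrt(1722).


epsilon = 83 + 2*sqrt(1722)
= 165.9940
R = ln(165.9940)
= 5.1120

5.1120


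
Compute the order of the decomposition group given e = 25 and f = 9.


|D_P| = e * f
= 25 * 9
= 225

225


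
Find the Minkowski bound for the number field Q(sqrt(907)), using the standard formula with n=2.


d = 907, d mod 4 = 3, so disc(K) = 4d = 3628; |disc(K)| = 3628
Real quadratic field, so n = 2, s = r2 = 0, r1 = 2
M = (n!/n^n) * (4/pi)^s * sqrt(|disc(K)|) = (2!/2^2) * (4/pi)^0 * sqrt(3628)
= 0.5 * 1.000000 * 60.232881
= 30.1164

30.1164


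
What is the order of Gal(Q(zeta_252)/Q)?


|Gal(Q(zeta_252)/Q)| = phi(252)
= 72

72


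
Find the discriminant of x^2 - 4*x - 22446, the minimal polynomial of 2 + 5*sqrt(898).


The element 2 + 5*sqrt(898) has minimal polynomial:
x^2 - 4*x - 22446
Discriminant = (-4)^2 - 4*(-22446)
= 16 + 89784
= 89800

89800


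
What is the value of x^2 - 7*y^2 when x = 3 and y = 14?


x^2 - d*y^2
= 3^2 - 7*14^2
= 9 - 1372
= -1363

-1363


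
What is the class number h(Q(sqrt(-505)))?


K = Q(sqrt(-505)). d mod 4 = 3, so D = disc(K) = 4d = -2020
h(K) equals the number of primitive reduced positive-definite forms (a, b, c) = a*x^2 + b*x*y + c*y^2 with b^2 - 4ac = D,
where reduced means |b| <= a <= c, with b >= 0 whenever |b| = a or a = c, and primitive means gcd(a, b, c) = 1.
Reduced forces 3a^2 <= |D| = 2020, so 1 <= a <= 25; b must have the parity of D, and c = (b^2 - D)/(4a) must be an integer >= a.
Enumerate a = 1..25, b in [-a, a]:
  a=1: (1, 0, 505)  [1]
  a=2: (2, 2, 253)  [1]
  a=3..4: none
  a=5: (5, 0, 101)  [1]
  a=6..9: none
  a=10: (10, 10, 53)  [1]
  a=11: (11, -2, 46), (11, 2, 46)  [2]
  a=12..21: none
  a=22: (22, -2, 23), (22, 2, 23)  [2]
  a=23..25: none
Total reduced forms: 1 + 1 + 1 + 1 + 2 + 2 = 8
h = 8

8


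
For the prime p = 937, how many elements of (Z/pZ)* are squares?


For prime p, the number of non-zero quadratic residues is (p-1)/2.
= (937-1)/2
= 468

468


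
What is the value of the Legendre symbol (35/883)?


p = 883 is prime, so compute (35/883) with the reciprocity algorithm (Jacobi-symbol steps: pull out 2s via (2/n), flip via reciprocity, reduce):
  reciprocity: (35/883) -> -(883/35)
  reduce: (8/35)
  pull out 2: (2/35) = -1  (since 35 mod 8 = 3)
  pull out 2: (2/35) = -1  (since 35 mod 8 = 3)
  pull out 2: (2/35) = -1  (since 35 mod 8 = 3)
  (1/35) = 1
Product of signs = 1
(35/883) = 1

1


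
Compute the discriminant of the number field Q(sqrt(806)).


For K = Q(sqrt(d)) with d squarefree: disc(K) = d if d = 1 mod 4, and disc(K) = 4d if d = 2 or 3 mod 4.
Here d = 806, and d mod 4 = 2.
d = 2 mod 4, not 1 (O_K = Z[sqrt(d)]), so disc(K) = 4d = 4 * (806) = 3224

3224


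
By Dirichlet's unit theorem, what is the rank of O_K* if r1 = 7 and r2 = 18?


By Dirichlet's unit theorem:
rank = r1 + r2 - 1
= 7 + 18 - 1
= 24

24


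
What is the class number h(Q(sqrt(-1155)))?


K = Q(sqrt(-1155)). d mod 4 = 1, so D = disc(K) = d = -1155
h(K) equals the number of primitive reduced positive-definite forms (a, b, c) = a*x^2 + b*x*y + c*y^2 with b^2 - 4ac = D,
where reduced means |b| <= a <= c, with b >= 0 whenever |b| = a or a = c, and primitive means gcd(a, b, c) = 1.
Reduced forces 3a^2 <= |D| = 1155, so 1 <= a <= 19; b must have the parity of D, and c = (b^2 - D)/(4a) must be an integer >= a.
Enumerate a = 1..19, b in [-a, a]:
  a=1: (1, 1, 289)  [1]
  a=2: none
  a=3: (3, 3, 97)  [1]
  a=4: none
  a=5: (5, 5, 59)  [1]
  a=6: none
  a=7: (7, 7, 43)  [1]
  a=8..10: none
  a=11: (11, 11, 29)  [1]
  a=12..14: none
  a=15: (15, 15, 23)  [1]
  a=16: none
  a=17: (17, 1, 17)  [1]
  a=18: none
  a=19: (19, 17, 19)  [1]
Total reduced forms: 1 + 1 + 1 + 1 + 1 + 1 + 1 + 1 = 8
h = 8

8


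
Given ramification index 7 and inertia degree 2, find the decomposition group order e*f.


|D_P| = e * f
= 7 * 2
= 14

14


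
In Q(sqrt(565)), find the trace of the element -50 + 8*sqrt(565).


Tr(a + b*sqrt(d)) = (a + b*sqrt(d)) + (a - b*sqrt(d)) = 2a
= 2 * (-50)
= -100

-100


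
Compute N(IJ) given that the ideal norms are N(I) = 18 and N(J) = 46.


N(IJ) = N(I) * N(J)
= 18 * 46
= 828

828


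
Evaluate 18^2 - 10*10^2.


x^2 - d*y^2
= 18^2 - 10*10^2
= 324 - 1000
= -676

-676


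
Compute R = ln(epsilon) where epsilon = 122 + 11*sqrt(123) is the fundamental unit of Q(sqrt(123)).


epsilon = 122 + 11*sqrt(123)
= 243.9959
R = ln(243.9959)
= 5.4972

5.4972


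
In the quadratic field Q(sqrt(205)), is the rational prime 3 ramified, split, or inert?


K = Q(sqrt(205)). Since d mod 4 = 1, disc(K) = 205.
Check p | disc: 205 mod 3 = 1.
p does not divide disc. Compute Legendre symbol (d/p):
1^((3-1)/2) mod 3 = 1
(d/p) = 1, so p splits: (p) = P*P' with e=1, f=1, g=2.
Therefore p is split.

split


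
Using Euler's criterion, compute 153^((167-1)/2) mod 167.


p = 167 is prime and the exponent is (p-1)/2 = 83, so by Euler's criterion 153^83 = (153/167) = +1 or -1 mod 167.
Compute by square-and-multiply:
  83 = 64 + 16 + 2 + 1 (binary 1010011)
  Repeated squaring mod 167: 153^1 = 153, 153^2 = 29, 153^4 = 6, 153^8 = 36, 153^16 = 127, 153^32 = 97, 153^64 = 57
  153^83 = 153^64 * 153^16 * 153^2 * 153^1 = 57 * 127 * 29 * 153 mod 167
    57 * 127 = 7239 = 58 mod 167
    58 * 29 = 1682 = 12 mod 167
    12 * 153 = 1836 = 166 mod 167
  153^83 = 166 mod 167
Result 166 = p - 1 = -1 mod 167: 153 is a quadratic non-residue mod 167. As a residue in [0, p-1] the value is 166.
153^83 mod 167 = 166

166


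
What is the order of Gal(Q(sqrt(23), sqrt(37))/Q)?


The 2 square roots of distinct primes are multiplicatively independent over Q,
so [K:Q] = 2^2 and Gal(K/Q) is isomorphic to (Z/2Z)^2.
|Gal| = 2^2 = 4

4


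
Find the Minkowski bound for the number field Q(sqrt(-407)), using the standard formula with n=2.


d = -407, d mod 4 = 1, so disc(K) = d = -407; |disc(K)| = 407
Imaginary quadratic field, so n = 2, s = r2 = 1, r1 = 0
M = (n!/n^n) * (4/pi)^s * sqrt(|disc(K)|) = (2!/2^2) * (4/pi)^1 * sqrt(407)
= 0.5 * 1.273240 * 20.174241
= 12.8433

12.8433


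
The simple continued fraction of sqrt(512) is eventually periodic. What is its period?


Run the CF algorithm for sqrt(512).
a_0 = floor(sqrt(512)) = 22; set m_0=0, q_0=1.
Recurrence: m' = q*a - m,  q' = (d - m'^2)/q,  a' = floor((a_0 + m')/q').
  step 1: m=22, q=28, a=1
  step 2: m=6, q=17, a=1
  step 3: m=11, q=23, a=1
  step 4: m=12, q=16, a=2
  step 5: m=20, q=7, a=6
  step 6: m=22, q=4, a=11
  step 7: m=22, q=7, a=6
  step 8: m=20, q=16, a=2
  step 9: m=12, q=23, a=1
  step 10: m=11, q=17, a=1
  step 11: m=6, q=28, a=1
  step 12: m=22, q=1, a=44
a_12 = 2*a_0 = 44, so the period closes here.
sqrt(512) = [22; 1, 1, 1, 2, 6, 11, 6, 2, 1, 1, 1, 44]
Period length = 12

12


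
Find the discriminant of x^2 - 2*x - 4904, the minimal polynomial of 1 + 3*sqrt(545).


The element 1 + 3*sqrt(545) has minimal polynomial:
x^2 - 2*x - 4904
Discriminant = (-2)^2 - 4*(-4904)
= 4 + 19616
= 19620

19620


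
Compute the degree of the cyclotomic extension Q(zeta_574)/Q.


The degree equals Euler's totient phi(574).
574 = 2 * 7 * 41
phi(574) = 240

240


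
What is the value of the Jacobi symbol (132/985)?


Compute (132/985) via quadratic reciprocity:
  pull out 2: (2/985) = +1  (since 985 mod 8 = 1)
  pull out 2: (2/985) = +1  (since 985 mod 8 = 1)
  reciprocity: (33/985) -> +(985/33)
  reduce: (28/33)
  pull out 2: (2/33) = +1  (since 33 mod 8 = 1)
  pull out 2: (2/33) = +1  (since 33 mod 8 = 1)
  reciprocity: (7/33) -> +(33/7)
  reduce: (5/7)
  reciprocity: (5/7) -> +(7/5)
  reduce: (2/5)
  pull out 2: (2/5) = -1  (since 5 mod 8 = 5)
  (1/5) = 1
Product of signs = -1

-1


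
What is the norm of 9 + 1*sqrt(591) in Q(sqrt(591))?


N(a + b*sqrt(d)) = a^2 - d*b^2
= (9)^2 - (591)*(1)^2
= 81 - 591
= -510

-510


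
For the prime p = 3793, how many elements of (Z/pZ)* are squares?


For prime p, the number of non-zero quadratic residues is (p-1)/2.
= (3793-1)/2
= 1896

1896


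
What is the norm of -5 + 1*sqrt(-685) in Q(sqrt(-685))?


N(a + b*sqrt(d)) = a^2 - d*b^2
= (-5)^2 - (-685)*(1)^2
= 25 + 685
= 710

710


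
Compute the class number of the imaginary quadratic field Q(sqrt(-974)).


K = Q(sqrt(-974)). d mod 4 = 2, so D = disc(K) = 4d = -3896
h(K) equals the number of primitive reduced positive-definite forms (a, b, c) = a*x^2 + b*x*y + c*y^2 with b^2 - 4ac = D,
where reduced means |b| <= a <= c, with b >= 0 whenever |b| = a or a = c, and primitive means gcd(a, b, c) = 1.
Reduced forces 3a^2 <= |D| = 3896, so 1 <= a <= 36; b must have the parity of D, and c = (b^2 - D)/(4a) must be an integer >= a.
Enumerate a = 1..36, b in [-a, a]:
  a=1: (1, 0, 974)  [1]
  a=2: (2, 0, 487)  [1]
  a=3: (3, -2, 325), (3, 2, 325)  [2]
  a=4: none
  a=5: (5, -2, 195), (5, 2, 195)  [2]
  a=6: (6, -4, 163), (6, 4, 163)  [2]
  a=7..8: none
  a=9: (9, -8, 110), (9, 8, 110)  [2]
  a=10: (10, -8, 99), (10, 8, 99)  [2]
  a=11: (11, -8, 90), (11, 8, 90)  [2]
  a=12: none
  a=13: (13, -2, 75), (13, 2, 75)  [2]
  a=14: none
  a=15: (15, -8, 66), (15, -2, 65), (15, 2, 65), (15, 8, 66)  [4]
  a=16..17: none
  a=18: (18, -8, 55), (18, 8, 55)  [2]
  a=19..21: none
  a=22: (22, -8, 45), (22, 8, 45)  [2]
  a=23..24: none
  a=25: (25, -2, 39), (25, 2, 39)  [2]
  a=26: (26, -24, 43), (26, 24, 43)  [2]
  a=27: (27, -10, 37), (27, 10, 37)  [2]
  a=28..29: none
  a=30: (30, -28, 39), (30, -8, 33), (30, 8, 33), (30, 28, 39)  [4]
  a=31: (31, -14, 33), (31, 14, 33)  [2]
  a=32..36: none
Total reduced forms: 1 + 1 + 2 + 2 + 2 + 2 + 2 + 2 + 2 + 4 + 2 + 2 + 2 + 2 + 2 + 4 + 2 = 36
h = 36

36


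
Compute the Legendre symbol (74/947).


p = 947 is prime, so compute (74/947) with the reciprocity algorithm (Jacobi-symbol steps: pull out 2s via (2/n), flip via reciprocity, reduce):
  pull out 2: (2/947) = -1  (since 947 mod 8 = 3)
  reciprocity: (37/947) -> +(947/37)
  reduce: (22/37)
  pull out 2: (2/37) = -1  (since 37 mod 8 = 5)
  reciprocity: (11/37) -> +(37/11)
  reduce: (4/11)
  pull out 2: (2/11) = -1  (since 11 mod 8 = 3)
  pull out 2: (2/11) = -1  (since 11 mod 8 = 3)
  (1/11) = 1
Product of signs = 1
(74/947) = 1

1


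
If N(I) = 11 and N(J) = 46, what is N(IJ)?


N(IJ) = N(I) * N(J)
= 11 * 46
= 506

506


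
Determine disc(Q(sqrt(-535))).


For K = Q(sqrt(d)) with d squarefree: disc(K) = d if d = 1 mod 4, and disc(K) = 4d if d = 2 or 3 mod 4.
Here d = -535, and d mod 4 = 1.
d = 1 mod 4 (O_K = Z[(1+sqrt(d))/2]), so disc(K) = d = -535

-535


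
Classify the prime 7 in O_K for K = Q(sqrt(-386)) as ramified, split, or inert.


K = Q(sqrt(-386)). Since d mod 4 = 2, disc(K) = -1544.
Check p | disc: -1544 mod 7 = 3.
p does not divide disc. Compute Legendre symbol (d/p):
6^((7-1)/2) mod 7 = -1
(d/p) = -1, so p is inert: (p) stays prime with e=1, f=2, g=1.
Therefore p is inert.

inert


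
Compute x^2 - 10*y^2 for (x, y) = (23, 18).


x^2 - d*y^2
= 23^2 - 10*18^2
= 529 - 3240
= -2711

-2711


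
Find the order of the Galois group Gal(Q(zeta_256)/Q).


|Gal(Q(zeta_256)/Q)| = phi(256)
= 128

128


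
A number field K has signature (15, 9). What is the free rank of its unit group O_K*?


By Dirichlet's unit theorem:
rank = r1 + r2 - 1
= 15 + 9 - 1
= 23

23


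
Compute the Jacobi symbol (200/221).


Compute (200/221) via quadratic reciprocity:
  pull out 2: (2/221) = -1  (since 221 mod 8 = 5)
  pull out 2: (2/221) = -1  (since 221 mod 8 = 5)
  pull out 2: (2/221) = -1  (since 221 mod 8 = 5)
  reciprocity: (25/221) -> +(221/25)
  reduce: (21/25)
  reciprocity: (21/25) -> +(25/21)
  reduce: (4/21)
  pull out 2: (2/21) = -1  (since 21 mod 8 = 5)
  pull out 2: (2/21) = -1  (since 21 mod 8 = 5)
  (1/21) = 1
Product of signs = -1

-1


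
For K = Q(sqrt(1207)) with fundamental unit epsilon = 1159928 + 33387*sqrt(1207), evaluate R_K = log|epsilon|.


epsilon = 1159928 + 33387*sqrt(1207)
= 2.3199e+06
R = ln(2.3199e+06)
= 14.6570

14.6570


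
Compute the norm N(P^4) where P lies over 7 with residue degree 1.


N(P^a) = p^(a*f)
= 7^(4*1)
= 7^4
= 2401

2401


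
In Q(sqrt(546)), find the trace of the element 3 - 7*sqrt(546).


Tr(a + b*sqrt(d)) = (a + b*sqrt(d)) + (a - b*sqrt(d)) = 2a
= 2 * (3)
= 6

6


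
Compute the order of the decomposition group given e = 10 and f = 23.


|D_P| = e * f
= 10 * 23
= 230

230


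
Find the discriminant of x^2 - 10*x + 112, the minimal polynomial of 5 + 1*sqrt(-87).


The element 5 + 1*sqrt(-87) has minimal polynomial:
x^2 - 10*x + 112
Discriminant = (-10)^2 - 4*(112)
= 100 - 448
= -348

-348


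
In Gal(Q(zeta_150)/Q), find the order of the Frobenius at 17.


The Frobenius at p in Gal(Q(zeta_n)/Q) = (Z/nZ)* is the class of p, so its order is ord_150(17), the smallest k >= 1 with 17^k = 1 mod 150.
n = 150 = 2 * 3 * 5^2, phi(150) = 40; the order divides phi(n).
Divisors of 40: 1, 2, 4, 5, 8, 10, 20, 40
Repeated squaring mod 150: 17^1 = 17, 17^2 = 139, 17^4 = 121, 17^8 = 91, 17^16 = 31, 17^32 = 61
Test divisors in increasing order:
  k=1: 17^1 = 17 mod 150
  k=2: 17^2 = 139 mod 150
  k=4: 17^4 = 121 mod 150
  k=5: 17^5 = 121 * 17 = 107 mod 150
  k=8: 17^8 = 91 mod 150
  k=10: 17^10 = 91 * 139 = 49 mod 150
  k=20: 17^20 = 31 * 121 = 1 mod 150  <- first divisor giving 1
Order = 20

20
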